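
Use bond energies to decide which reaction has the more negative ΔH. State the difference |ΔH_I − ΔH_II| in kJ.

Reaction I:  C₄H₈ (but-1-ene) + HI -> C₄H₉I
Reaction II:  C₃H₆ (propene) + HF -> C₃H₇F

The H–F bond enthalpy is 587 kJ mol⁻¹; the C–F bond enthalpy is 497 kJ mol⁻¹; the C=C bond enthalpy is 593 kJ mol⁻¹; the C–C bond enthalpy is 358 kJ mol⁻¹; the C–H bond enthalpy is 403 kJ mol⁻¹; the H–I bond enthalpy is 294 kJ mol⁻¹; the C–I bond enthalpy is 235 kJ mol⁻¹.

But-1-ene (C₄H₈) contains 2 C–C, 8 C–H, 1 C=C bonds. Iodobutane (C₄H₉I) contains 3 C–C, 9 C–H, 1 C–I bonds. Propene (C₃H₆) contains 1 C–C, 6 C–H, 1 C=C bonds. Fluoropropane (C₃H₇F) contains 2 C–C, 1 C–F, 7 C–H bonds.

Reaction I, by 31 kJ

Reaction I:
  Bonds broken (reactants):
    C–C: 2 × 358 = 716
    C–H: 8 × 403 = 3224
    C=C: 1 × 593 = 593
    H–I: 1 × 294 = 294
    Σ(broken) = 4827 kJ
  Bonds formed (products):
    C–C: 3 × 358 = 1074
    C–H: 9 × 403 = 3627
    C–I: 1 × 235 = 235
    Σ(formed) = 4936 kJ
  ΔH_I = 4827 − 4936 = −109 kJ
Reaction II:
  Bonds broken (reactants):
    C–C: 1 × 358 = 358
    C–H: 6 × 403 = 2418
    C=C: 1 × 593 = 593
    H–F: 1 × 587 = 587
    Σ(broken) = 3956 kJ
  Bonds formed (products):
    C–C: 2 × 358 = 716
    C–F: 1 × 497 = 497
    C–H: 7 × 403 = 2821
    Σ(formed) = 4034 kJ
  ΔH_II = 3956 − 4034 = −78 kJ
ΔH_I − ΔH_II = −31 kJ, so reaction I has the more negative ΔH; |ΔH_I − ΔH_II| = 31 kJ.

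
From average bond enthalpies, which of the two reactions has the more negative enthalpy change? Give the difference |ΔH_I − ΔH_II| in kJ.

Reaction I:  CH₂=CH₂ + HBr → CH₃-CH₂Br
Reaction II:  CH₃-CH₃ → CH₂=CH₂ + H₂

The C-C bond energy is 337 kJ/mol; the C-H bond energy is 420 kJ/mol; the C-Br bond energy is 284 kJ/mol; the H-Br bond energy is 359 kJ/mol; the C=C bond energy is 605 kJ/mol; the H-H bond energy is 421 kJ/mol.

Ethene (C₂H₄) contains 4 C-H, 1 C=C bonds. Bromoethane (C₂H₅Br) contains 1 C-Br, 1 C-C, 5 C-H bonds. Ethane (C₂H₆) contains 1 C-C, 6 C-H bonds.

Reaction I:
  Bonds broken (reactants):
    C-H: 4 × 420 = 1680
    C=C: 1 × 605 = 605
    H-Br: 1 × 359 = 359
    Σ(broken) = 2644 kJ
  Bonds formed (products):
    C-Br: 1 × 284 = 284
    C-C: 1 × 337 = 337
    C-H: 5 × 420 = 2100
    Σ(formed) = 2721 kJ
  ΔH_I = 2644 − 2721 = −77 kJ
Reaction II:
  Bonds broken (reactants):
    C-C: 1 × 337 = 337
    C-H: 6 × 420 = 2520
    Σ(broken) = 2857 kJ
  Bonds formed (products):
    C-H: 4 × 420 = 1680
    C=C: 1 × 605 = 605
    H-H: 1 × 421 = 421
    Σ(formed) = 2706 kJ
  ΔH_II = 2857 − 2706 = +151 kJ
ΔH_I − ΔH_II = −228 kJ, so reaction I has the more negative ΔH; |ΔH_I − ΔH_II| = 228 kJ.

Reaction I, by 228 kJ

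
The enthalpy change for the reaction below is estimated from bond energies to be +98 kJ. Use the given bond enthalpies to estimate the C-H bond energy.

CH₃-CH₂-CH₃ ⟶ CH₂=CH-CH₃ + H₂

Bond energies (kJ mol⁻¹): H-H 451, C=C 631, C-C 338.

D(C-H) ≈ 421 kJ/mol

Let D be the C-H bond energy.
Σ(broken) = 2×338 + 8×D = 676 + 8D
Σ(formed) = 1×338 + 6×D + 1×631 + 1×451 = 1420 + 6D
ΔH = Σ(broken) − Σ(formed) = (676 + 8D) − (1420 + 6D) = −744 + 2D
Setting this equal to +98 kJ gives 2D = 842, so D = 421 kJ/mol.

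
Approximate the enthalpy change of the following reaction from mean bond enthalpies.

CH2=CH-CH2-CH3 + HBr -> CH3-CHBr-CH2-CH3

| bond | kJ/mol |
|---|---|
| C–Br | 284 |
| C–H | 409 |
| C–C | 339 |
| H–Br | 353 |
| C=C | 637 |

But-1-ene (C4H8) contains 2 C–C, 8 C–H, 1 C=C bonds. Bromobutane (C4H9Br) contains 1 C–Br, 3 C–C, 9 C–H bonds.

ΔH ≈ −42 kJ

Bonds broken (reactants):
  C–C: 2 × 339 = 678
  C–H: 8 × 409 = 3272
  C=C: 1 × 637 = 637
  H–Br: 1 × 353 = 353
  Σ(broken) = 4940 kJ
Bonds formed (products):
  C–Br: 1 × 284 = 284
  C–C: 3 × 339 = 1017
  C–H: 9 × 409 = 3681
  Σ(formed) = 4982 kJ
ΔH = Σ(broken) − Σ(formed) = 4940 − 4982 = −42 kJ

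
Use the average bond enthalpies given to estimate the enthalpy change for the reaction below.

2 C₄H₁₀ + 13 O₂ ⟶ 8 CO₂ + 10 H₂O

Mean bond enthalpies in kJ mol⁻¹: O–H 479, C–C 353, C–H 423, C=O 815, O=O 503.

ΔH ≈ −5503 kJ

Bonds broken (reactants):
  C–C: 6 × 353 = 2118
  C–H: 20 × 423 = 8460
  O=O: 13 × 503 = 6539
  Σ(broken) = 17117 kJ
Bonds formed (products):
  C=O: 16 × 815 = 13040
  O–H: 20 × 479 = 9580
  Σ(formed) = 22620 kJ
ΔH = Σ(broken) − Σ(formed) = 17117 − 22620 = −5503 kJ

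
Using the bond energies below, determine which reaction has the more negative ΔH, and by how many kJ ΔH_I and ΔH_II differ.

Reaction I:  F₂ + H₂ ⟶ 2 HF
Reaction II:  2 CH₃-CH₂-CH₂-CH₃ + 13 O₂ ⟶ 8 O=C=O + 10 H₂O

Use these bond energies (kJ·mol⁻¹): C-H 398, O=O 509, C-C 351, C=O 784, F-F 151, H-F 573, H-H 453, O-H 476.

Reaction II, by 4839 kJ

Reaction I:
  Bonds broken (reactants):
    F-F: 1 × 151 = 151
    H-H: 1 × 453 = 453
    Σ(broken) = 604 kJ
  Bonds formed (products):
    H-F: 2 × 573 = 1146
    Σ(formed) = 1146 kJ
  ΔH_I = 604 − 1146 = −542 kJ
Reaction II:
  Bonds broken (reactants):
    C-C: 6 × 351 = 2106
    C-H: 20 × 398 = 7960
    O=O: 13 × 509 = 6617
    Σ(broken) = 16683 kJ
  Bonds formed (products):
    C=O: 16 × 784 = 12544
    O-H: 20 × 476 = 9520
    Σ(formed) = 22064 kJ
  ΔH_II = 16683 − 22064 = −5381 kJ
ΔH_I − ΔH_II = +4839 kJ, so reaction II has the more negative ΔH; |ΔH_I − ΔH_II| = 4839 kJ.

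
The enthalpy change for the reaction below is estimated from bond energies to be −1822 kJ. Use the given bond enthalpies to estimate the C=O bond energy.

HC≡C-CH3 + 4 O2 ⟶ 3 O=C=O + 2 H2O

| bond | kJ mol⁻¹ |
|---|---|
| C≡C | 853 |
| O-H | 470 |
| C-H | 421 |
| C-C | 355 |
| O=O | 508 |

Let D be the C=O bond energy.
Σ(broken) = 1×853 + 1×355 + 4×421 + 4×508 = 4924
Σ(formed) = 6×D + 4×470 = 1880 + 6D
ΔH = Σ(broken) − Σ(formed) = (4924) − (1880 + 6D) = +3044 − 6D
Setting this equal to −1822 kJ gives 6D = 4866, so D = 811 kJ/mol.

D(C=O) ≈ 811 kJ/mol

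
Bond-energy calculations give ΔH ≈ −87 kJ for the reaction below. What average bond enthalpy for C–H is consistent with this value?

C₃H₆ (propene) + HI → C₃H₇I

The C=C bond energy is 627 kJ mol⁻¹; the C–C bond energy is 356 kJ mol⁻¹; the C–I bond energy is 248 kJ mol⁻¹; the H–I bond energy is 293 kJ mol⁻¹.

Let D be the C–H bond energy.
Σ(broken) = 1×356 + 6×D + 1×627 + 1×293 = 1276 + 6D
Σ(formed) = 2×356 + 7×D + 1×248 = 960 + 7D
ΔH = Σ(broken) − Σ(formed) = (1276 + 6D) − (960 + 7D) = +316 − D
Setting this equal to −87 kJ gives D = 403 kJ/mol.

D(C–H) ≈ 403 kJ/mol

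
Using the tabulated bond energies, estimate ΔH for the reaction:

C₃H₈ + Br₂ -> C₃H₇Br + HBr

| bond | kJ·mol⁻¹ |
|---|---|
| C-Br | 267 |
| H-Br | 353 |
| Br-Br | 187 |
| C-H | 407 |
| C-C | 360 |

Bonds broken (reactants):
  Br-Br: 1 × 187 = 187
  C-C: 2 × 360 = 720
  C-H: 8 × 407 = 3256
  Σ(broken) = 4163 kJ
Bonds formed (products):
  C-Br: 1 × 267 = 267
  C-C: 2 × 360 = 720
  C-H: 7 × 407 = 2849
  H-Br: 1 × 353 = 353
  Σ(formed) = 4189 kJ
ΔH = Σ(broken) − Σ(formed) = 4163 − 4189 = −26 kJ

ΔH ≈ −26 kJ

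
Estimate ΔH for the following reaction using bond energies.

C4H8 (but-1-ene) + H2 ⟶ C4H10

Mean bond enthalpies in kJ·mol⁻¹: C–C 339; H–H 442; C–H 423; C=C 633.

Bonds broken (reactants):
  C–C: 2 × 339 = 678
  C–H: 8 × 423 = 3384
  C=C: 1 × 633 = 633
  H–H: 1 × 442 = 442
  Σ(broken) = 5137 kJ
Bonds formed (products):
  C–C: 3 × 339 = 1017
  C–H: 10 × 423 = 4230
  Σ(formed) = 5247 kJ
ΔH = Σ(broken) − Σ(formed) = 5137 − 5247 = −110 kJ

ΔH ≈ −110 kJ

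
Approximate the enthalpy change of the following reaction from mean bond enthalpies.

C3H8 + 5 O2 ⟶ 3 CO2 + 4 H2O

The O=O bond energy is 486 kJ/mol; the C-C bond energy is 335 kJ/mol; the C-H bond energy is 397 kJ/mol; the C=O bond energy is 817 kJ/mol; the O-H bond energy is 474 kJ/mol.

Bonds broken (reactants):
  C-C: 2 × 335 = 670
  C-H: 8 × 397 = 3176
  O=O: 5 × 486 = 2430
  Σ(broken) = 6276 kJ
Bonds formed (products):
  C=O: 6 × 817 = 4902
  O-H: 8 × 474 = 3792
  Σ(formed) = 8694 kJ
ΔH = Σ(broken) − Σ(formed) = 6276 − 8694 = −2418 kJ

ΔH ≈ −2418 kJ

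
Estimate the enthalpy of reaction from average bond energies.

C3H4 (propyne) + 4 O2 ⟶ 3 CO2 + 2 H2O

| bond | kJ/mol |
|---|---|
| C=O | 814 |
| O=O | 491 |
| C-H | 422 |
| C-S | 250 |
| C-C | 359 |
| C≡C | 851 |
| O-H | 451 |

Bonds broken (reactants):
  C≡C: 1 × 851 = 851
  C-C: 1 × 359 = 359
  C-H: 4 × 422 = 1688
  O=O: 4 × 491 = 1964
  Σ(broken) = 4862 kJ
Bonds formed (products):
  C=O: 6 × 814 = 4884
  O-H: 4 × 451 = 1804
  Σ(formed) = 6688 kJ
ΔH = Σ(broken) − Σ(formed) = 4862 − 6688 = −1826 kJ

ΔH ≈ −1826 kJ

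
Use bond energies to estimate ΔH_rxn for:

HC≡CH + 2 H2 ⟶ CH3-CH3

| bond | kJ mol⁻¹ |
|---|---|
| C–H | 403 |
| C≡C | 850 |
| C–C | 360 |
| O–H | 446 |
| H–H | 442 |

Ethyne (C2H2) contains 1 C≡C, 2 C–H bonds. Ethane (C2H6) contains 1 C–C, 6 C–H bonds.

ΔH ≈ −238 kJ

Bonds broken (reactants):
  C≡C: 1 × 850 = 850
  C–H: 2 × 403 = 806
  H–H: 2 × 442 = 884
  Σ(broken) = 2540 kJ
Bonds formed (products):
  C–C: 1 × 360 = 360
  C–H: 6 × 403 = 2418
  Σ(formed) = 2778 kJ
ΔH = Σ(broken) − Σ(formed) = 2540 − 2778 = −238 kJ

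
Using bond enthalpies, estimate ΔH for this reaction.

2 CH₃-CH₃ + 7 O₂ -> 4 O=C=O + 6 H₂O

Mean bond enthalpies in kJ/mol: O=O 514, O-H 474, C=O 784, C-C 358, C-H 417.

ΔH ≈ −2642 kJ

Bonds broken (reactants):
  C-C: 2 × 358 = 716
  C-H: 12 × 417 = 5004
  O=O: 7 × 514 = 3598
  Σ(broken) = 9318 kJ
Bonds formed (products):
  C=O: 8 × 784 = 6272
  O-H: 12 × 474 = 5688
  Σ(formed) = 11960 kJ
ΔH = Σ(broken) − Σ(formed) = 9318 − 11960 = −2642 kJ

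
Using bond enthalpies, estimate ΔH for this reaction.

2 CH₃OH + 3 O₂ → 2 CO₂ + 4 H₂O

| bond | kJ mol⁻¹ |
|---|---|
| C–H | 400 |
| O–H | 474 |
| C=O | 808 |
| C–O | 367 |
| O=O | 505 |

ΔH ≈ −1427 kJ

Bonds broken (reactants):
  C–H: 6 × 400 = 2400
  C–O: 2 × 367 = 734
  O–H: 2 × 474 = 948
  O=O: 3 × 505 = 1515
  Σ(broken) = 5597 kJ
Bonds formed (products):
  C=O: 4 × 808 = 3232
  O–H: 8 × 474 = 3792
  Σ(formed) = 7024 kJ
ΔH = Σ(broken) − Σ(formed) = 5597 − 7024 = −1427 kJ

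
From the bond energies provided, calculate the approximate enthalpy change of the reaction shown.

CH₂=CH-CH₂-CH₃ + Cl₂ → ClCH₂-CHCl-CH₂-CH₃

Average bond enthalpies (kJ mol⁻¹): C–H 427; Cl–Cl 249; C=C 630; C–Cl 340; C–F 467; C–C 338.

Bonds broken (reactants):
  C–C: 2 × 338 = 676
  C–H: 8 × 427 = 3416
  C=C: 1 × 630 = 630
  Cl–Cl: 1 × 249 = 249
  Σ(broken) = 4971 kJ
Bonds formed (products):
  C–C: 3 × 338 = 1014
  C–Cl: 2 × 340 = 680
  C–H: 8 × 427 = 3416
  Σ(formed) = 5110 kJ
ΔH = Σ(broken) − Σ(formed) = 4971 − 5110 = −139 kJ

ΔH ≈ −139 kJ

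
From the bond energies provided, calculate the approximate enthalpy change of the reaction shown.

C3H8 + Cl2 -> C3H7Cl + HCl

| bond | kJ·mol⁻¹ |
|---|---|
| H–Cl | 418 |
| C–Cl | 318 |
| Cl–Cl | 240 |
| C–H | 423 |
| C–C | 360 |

ΔH ≈ −73 kJ

Bonds broken (reactants):
  C–C: 2 × 360 = 720
  C–H: 8 × 423 = 3384
  Cl–Cl: 1 × 240 = 240
  Σ(broken) = 4344 kJ
Bonds formed (products):
  C–C: 2 × 360 = 720
  C–Cl: 1 × 318 = 318
  C–H: 7 × 423 = 2961
  H–Cl: 1 × 418 = 418
  Σ(formed) = 4417 kJ
ΔH = Σ(broken) − Σ(formed) = 4344 − 4417 = −73 kJ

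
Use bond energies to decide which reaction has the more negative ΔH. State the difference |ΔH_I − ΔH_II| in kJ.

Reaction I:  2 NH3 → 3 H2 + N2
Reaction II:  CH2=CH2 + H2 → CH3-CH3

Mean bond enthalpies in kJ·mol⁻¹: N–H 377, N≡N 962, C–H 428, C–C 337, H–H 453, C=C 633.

Reaction I:
  Bonds broken (reactants):
    N–H: 6 × 377 = 2262
    Σ(broken) = 2262 kJ
  Bonds formed (products):
    H–H: 3 × 453 = 1359
    N≡N: 1 × 962 = 962
    Σ(formed) = 2321 kJ
  ΔH_I = 2262 − 2321 = −59 kJ
Reaction II:
  Bonds broken (reactants):
    C–H: 4 × 428 = 1712
    C=C: 1 × 633 = 633
    H–H: 1 × 453 = 453
    Σ(broken) = 2798 kJ
  Bonds formed (products):
    C–C: 1 × 337 = 337
    C–H: 6 × 428 = 2568
    Σ(formed) = 2905 kJ
  ΔH_II = 2798 − 2905 = −107 kJ
ΔH_I − ΔH_II = +48 kJ, so reaction II has the more negative ΔH; |ΔH_I − ΔH_II| = 48 kJ.

Reaction II, by 48 kJ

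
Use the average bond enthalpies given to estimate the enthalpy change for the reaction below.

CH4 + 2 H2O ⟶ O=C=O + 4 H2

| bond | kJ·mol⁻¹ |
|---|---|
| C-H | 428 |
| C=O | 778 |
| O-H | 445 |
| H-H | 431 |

Bonds broken (reactants):
  C-H: 4 × 428 = 1712
  O-H: 4 × 445 = 1780
  Σ(broken) = 3492 kJ
Bonds formed (products):
  C=O: 2 × 778 = 1556
  H-H: 4 × 431 = 1724
  Σ(formed) = 3280 kJ
ΔH = Σ(broken) − Σ(formed) = 3492 − 3280 = +212 kJ

ΔH ≈ +212 kJ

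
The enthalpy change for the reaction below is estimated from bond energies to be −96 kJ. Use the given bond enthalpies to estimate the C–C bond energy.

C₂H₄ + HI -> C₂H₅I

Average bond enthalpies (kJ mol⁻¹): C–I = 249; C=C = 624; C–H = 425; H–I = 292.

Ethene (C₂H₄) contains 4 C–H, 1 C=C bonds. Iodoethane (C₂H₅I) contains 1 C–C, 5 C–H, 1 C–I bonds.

D(C–C) ≈ 338 kJ/mol

Let D be the C–C bond energy.
Σ(broken) = 4×425 + 1×624 + 1×292 = 2616
Σ(formed) = 1×D + 5×425 + 1×249 = 2374 + D
ΔH = Σ(broken) − Σ(formed) = (2616) − (2374 + D) = +242 − D
Setting this equal to −96 kJ gives D = 338 kJ/mol.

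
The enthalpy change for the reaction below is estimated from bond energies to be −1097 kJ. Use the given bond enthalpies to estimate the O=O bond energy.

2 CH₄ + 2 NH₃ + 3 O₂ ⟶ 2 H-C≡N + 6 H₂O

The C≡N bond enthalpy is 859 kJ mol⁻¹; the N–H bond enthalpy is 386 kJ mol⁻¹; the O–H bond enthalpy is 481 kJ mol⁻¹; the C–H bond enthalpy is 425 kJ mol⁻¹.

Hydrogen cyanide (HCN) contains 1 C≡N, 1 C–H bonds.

D(O=O) ≈ 509 kJ/mol

Let D be the O=O bond energy.
Σ(broken) = 8×425 + 6×386 + 3×D = 5716 + 3D
Σ(formed) = 2×859 + 2×425 + 12×481 = 8340
ΔH = Σ(broken) − Σ(formed) = (5716 + 3D) − (8340) = −2624 + 3D
Setting this equal to −1097 kJ gives 3D = 1527, so D = 509 kJ/mol.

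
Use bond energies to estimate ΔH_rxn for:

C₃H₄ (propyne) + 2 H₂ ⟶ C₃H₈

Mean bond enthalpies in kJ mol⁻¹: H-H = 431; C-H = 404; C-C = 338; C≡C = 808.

ΔH ≈ −284 kJ

Bonds broken (reactants):
  C≡C: 1 × 808 = 808
  C-C: 1 × 338 = 338
  C-H: 4 × 404 = 1616
  H-H: 2 × 431 = 862
  Σ(broken) = 3624 kJ
Bonds formed (products):
  C-C: 2 × 338 = 676
  C-H: 8 × 404 = 3232
  Σ(formed) = 3908 kJ
ΔH = Σ(broken) − Σ(formed) = 3624 − 3908 = −284 kJ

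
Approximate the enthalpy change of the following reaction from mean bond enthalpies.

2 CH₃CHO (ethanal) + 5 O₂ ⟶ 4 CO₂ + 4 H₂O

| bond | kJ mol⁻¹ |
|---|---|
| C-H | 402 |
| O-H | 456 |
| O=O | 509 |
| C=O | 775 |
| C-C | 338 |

Bonds broken (reactants):
  C-C: 2 × 338 = 676
  C-H: 8 × 402 = 3216
  C=O: 2 × 775 = 1550
  O=O: 5 × 509 = 2545
  Σ(broken) = 7987 kJ
Bonds formed (products):
  C=O: 8 × 775 = 6200
  O-H: 8 × 456 = 3648
  Σ(formed) = 9848 kJ
ΔH = Σ(broken) − Σ(formed) = 7987 − 9848 = −1861 kJ

ΔH ≈ −1861 kJ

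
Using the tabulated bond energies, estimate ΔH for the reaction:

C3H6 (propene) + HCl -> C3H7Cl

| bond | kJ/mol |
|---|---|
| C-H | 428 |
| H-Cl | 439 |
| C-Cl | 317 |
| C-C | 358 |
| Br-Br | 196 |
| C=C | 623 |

ΔH ≈ −41 kJ

Bonds broken (reactants):
  C-C: 1 × 358 = 358
  C-H: 6 × 428 = 2568
  C=C: 1 × 623 = 623
  H-Cl: 1 × 439 = 439
  Σ(broken) = 3988 kJ
Bonds formed (products):
  C-C: 2 × 358 = 716
  C-Cl: 1 × 317 = 317
  C-H: 7 × 428 = 2996
  Σ(formed) = 4029 kJ
ΔH = Σ(broken) − Σ(formed) = 3988 − 4029 = −41 kJ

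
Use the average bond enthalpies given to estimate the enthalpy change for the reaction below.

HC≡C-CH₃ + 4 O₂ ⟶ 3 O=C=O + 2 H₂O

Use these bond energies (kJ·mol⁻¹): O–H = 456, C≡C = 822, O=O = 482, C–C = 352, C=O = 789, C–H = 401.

Bonds broken (reactants):
  C≡C: 1 × 822 = 822
  C–C: 1 × 352 = 352
  C–H: 4 × 401 = 1604
  O=O: 4 × 482 = 1928
  Σ(broken) = 4706 kJ
Bonds formed (products):
  C=O: 6 × 789 = 4734
  O–H: 4 × 456 = 1824
  Σ(formed) = 6558 kJ
ΔH = Σ(broken) − Σ(formed) = 4706 − 6558 = −1852 kJ

ΔH ≈ −1852 kJ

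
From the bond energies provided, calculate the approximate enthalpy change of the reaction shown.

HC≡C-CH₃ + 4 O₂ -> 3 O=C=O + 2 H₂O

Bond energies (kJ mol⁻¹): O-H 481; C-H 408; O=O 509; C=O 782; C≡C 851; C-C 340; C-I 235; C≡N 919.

ΔH ≈ −1757 kJ

Bonds broken (reactants):
  C≡C: 1 × 851 = 851
  C-C: 1 × 340 = 340
  C-H: 4 × 408 = 1632
  O=O: 4 × 509 = 2036
  Σ(broken) = 4859 kJ
Bonds formed (products):
  C=O: 6 × 782 = 4692
  O-H: 4 × 481 = 1924
  Σ(formed) = 6616 kJ
ΔH = Σ(broken) − Σ(formed) = 4859 − 6616 = −1757 kJ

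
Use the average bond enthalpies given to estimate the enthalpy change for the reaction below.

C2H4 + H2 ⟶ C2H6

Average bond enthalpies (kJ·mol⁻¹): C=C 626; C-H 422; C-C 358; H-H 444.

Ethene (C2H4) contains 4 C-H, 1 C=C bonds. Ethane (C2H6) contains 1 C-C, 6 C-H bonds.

Bonds broken (reactants):
  C-H: 4 × 422 = 1688
  C=C: 1 × 626 = 626
  H-H: 1 × 444 = 444
  Σ(broken) = 2758 kJ
Bonds formed (products):
  C-C: 1 × 358 = 358
  C-H: 6 × 422 = 2532
  Σ(formed) = 2890 kJ
ΔH = Σ(broken) − Σ(formed) = 2758 − 2890 = −132 kJ

ΔH ≈ −132 kJ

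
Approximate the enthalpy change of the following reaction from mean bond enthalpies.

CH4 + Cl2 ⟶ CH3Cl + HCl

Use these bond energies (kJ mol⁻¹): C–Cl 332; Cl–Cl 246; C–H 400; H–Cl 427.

Bonds broken (reactants):
  C–H: 4 × 400 = 1600
  Cl–Cl: 1 × 246 = 246
  Σ(broken) = 1846 kJ
Bonds formed (products):
  C–Cl: 1 × 332 = 332
  C–H: 3 × 400 = 1200
  H–Cl: 1 × 427 = 427
  Σ(formed) = 1959 kJ
ΔH = Σ(broken) − Σ(formed) = 1846 − 1959 = −113 kJ

ΔH ≈ −113 kJ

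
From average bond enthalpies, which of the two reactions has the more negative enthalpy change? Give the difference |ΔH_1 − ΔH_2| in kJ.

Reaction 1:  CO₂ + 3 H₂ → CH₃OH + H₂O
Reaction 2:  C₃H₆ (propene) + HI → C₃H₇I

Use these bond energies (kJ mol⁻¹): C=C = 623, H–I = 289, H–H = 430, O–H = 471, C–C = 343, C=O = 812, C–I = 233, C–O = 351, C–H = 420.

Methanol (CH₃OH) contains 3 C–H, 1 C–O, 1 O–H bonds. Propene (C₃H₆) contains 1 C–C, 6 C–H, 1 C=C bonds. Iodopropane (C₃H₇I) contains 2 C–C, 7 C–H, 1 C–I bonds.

Reaction 1, by 26 kJ

Reaction 1:
  Bonds broken (reactants):
    C=O: 2 × 812 = 1624
    H–H: 3 × 430 = 1290
    Σ(broken) = 2914 kJ
  Bonds formed (products):
    C–H: 3 × 420 = 1260
    C–O: 1 × 351 = 351
    O–H: 3 × 471 = 1413
    Σ(formed) = 3024 kJ
  ΔH_1 = 2914 − 3024 = −110 kJ
Reaction 2:
  Bonds broken (reactants):
    C–C: 1 × 343 = 343
    C–H: 6 × 420 = 2520
    C=C: 1 × 623 = 623
    H–I: 1 × 289 = 289
    Σ(broken) = 3775 kJ
  Bonds formed (products):
    C–C: 2 × 343 = 686
    C–H: 7 × 420 = 2940
    C–I: 1 × 233 = 233
    Σ(formed) = 3859 kJ
  ΔH_2 = 3775 − 3859 = −84 kJ
ΔH_1 − ΔH_2 = −26 kJ, so reaction 1 has the more negative ΔH; |ΔH_1 − ΔH_2| = 26 kJ.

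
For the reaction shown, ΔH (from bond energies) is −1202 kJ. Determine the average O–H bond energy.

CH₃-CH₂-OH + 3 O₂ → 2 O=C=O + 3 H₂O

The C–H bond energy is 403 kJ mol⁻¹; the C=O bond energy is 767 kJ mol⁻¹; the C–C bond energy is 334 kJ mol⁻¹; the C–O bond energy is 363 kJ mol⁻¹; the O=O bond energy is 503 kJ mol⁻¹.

Let D be the O–H bond energy.
Σ(broken) = 1×334 + 5×403 + 1×363 + 1×D + 3×503 = 4221 + D
Σ(formed) = 4×767 + 6×D = 3068 + 6D
ΔH = Σ(broken) − Σ(formed) = (4221 + D) − (3068 + 6D) = +1153 − 5D
Setting this equal to −1202 kJ gives 5D = 2355, so D = 471 kJ/mol.

D(O–H) ≈ 471 kJ/mol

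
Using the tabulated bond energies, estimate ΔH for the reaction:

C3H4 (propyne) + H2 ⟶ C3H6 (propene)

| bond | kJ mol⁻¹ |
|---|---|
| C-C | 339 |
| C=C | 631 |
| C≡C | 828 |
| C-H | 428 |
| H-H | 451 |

ΔH ≈ −208 kJ

Bonds broken (reactants):
  C≡C: 1 × 828 = 828
  C-C: 1 × 339 = 339
  C-H: 4 × 428 = 1712
  H-H: 1 × 451 = 451
  Σ(broken) = 3330 kJ
Bonds formed (products):
  C-C: 1 × 339 = 339
  C-H: 6 × 428 = 2568
  C=C: 1 × 631 = 631
  Σ(formed) = 3538 kJ
ΔH = Σ(broken) − Σ(formed) = 3330 − 3538 = −208 kJ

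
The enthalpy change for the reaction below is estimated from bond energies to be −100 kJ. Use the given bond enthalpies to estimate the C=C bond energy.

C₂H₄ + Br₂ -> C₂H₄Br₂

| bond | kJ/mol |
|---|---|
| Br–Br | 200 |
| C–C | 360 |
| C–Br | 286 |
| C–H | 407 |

D(C=C) ≈ 632 kJ/mol

Let D be the C=C bond energy.
Σ(broken) = 1×200 + 4×407 + 1×D = 1828 + D
Σ(formed) = 2×286 + 1×360 + 4×407 = 2560
ΔH = Σ(broken) − Σ(formed) = (1828 + D) − (2560) = −732 + D
Setting this equal to −100 kJ gives D = 632 kJ/mol.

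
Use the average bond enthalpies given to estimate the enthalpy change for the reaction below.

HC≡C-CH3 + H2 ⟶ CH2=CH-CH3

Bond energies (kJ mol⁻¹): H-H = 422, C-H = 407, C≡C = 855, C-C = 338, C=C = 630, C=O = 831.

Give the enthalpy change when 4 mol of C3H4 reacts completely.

ΔH = −668 kJ

Bonds broken (reactants):
  C≡C: 1 × 855 = 855
  C-C: 1 × 338 = 338
  C-H: 4 × 407 = 1628
  H-H: 1 × 422 = 422
  Σ(broken) = 3243 kJ
Bonds formed (products):
  C-C: 1 × 338 = 338
  C-H: 6 × 407 = 2442
  C=C: 1 × 630 = 630
  Σ(formed) = 3410 kJ
ΔH = Σ(broken) − Σ(formed) = 3243 − 3410 = −167 kJ
For 4× the reaction as written: 4 × (−167) = −668 kJ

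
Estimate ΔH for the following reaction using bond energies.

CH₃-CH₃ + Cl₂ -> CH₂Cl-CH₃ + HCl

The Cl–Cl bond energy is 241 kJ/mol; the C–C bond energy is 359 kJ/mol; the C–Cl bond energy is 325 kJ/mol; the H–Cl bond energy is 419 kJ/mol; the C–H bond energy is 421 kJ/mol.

Bonds broken (reactants):
  C–C: 1 × 359 = 359
  C–H: 6 × 421 = 2526
  Cl–Cl: 1 × 241 = 241
  Σ(broken) = 3126 kJ
Bonds formed (products):
  C–C: 1 × 359 = 359
  C–Cl: 1 × 325 = 325
  C–H: 5 × 421 = 2105
  H–Cl: 1 × 419 = 419
  Σ(formed) = 3208 kJ
ΔH = Σ(broken) − Σ(formed) = 3126 − 3208 = −82 kJ

ΔH ≈ −82 kJ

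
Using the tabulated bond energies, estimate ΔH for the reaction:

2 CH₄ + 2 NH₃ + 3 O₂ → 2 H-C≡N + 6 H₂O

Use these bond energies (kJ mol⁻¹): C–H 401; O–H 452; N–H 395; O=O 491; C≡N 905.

ΔH ≈ −985 kJ

Bonds broken (reactants):
  C–H: 8 × 401 = 3208
  N–H: 6 × 395 = 2370
  O=O: 3 × 491 = 1473
  Σ(broken) = 7051 kJ
Bonds formed (products):
  C≡N: 2 × 905 = 1810
  C–H: 2 × 401 = 802
  O–H: 12 × 452 = 5424
  Σ(formed) = 8036 kJ
ΔH = Σ(broken) − Σ(formed) = 7051 − 8036 = −985 kJ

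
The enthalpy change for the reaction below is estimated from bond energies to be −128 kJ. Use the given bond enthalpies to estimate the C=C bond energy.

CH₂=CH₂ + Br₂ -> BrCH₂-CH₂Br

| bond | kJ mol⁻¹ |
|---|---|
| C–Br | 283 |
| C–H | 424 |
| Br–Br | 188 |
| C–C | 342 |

Let D be the C=C bond energy.
Σ(broken) = 1×188 + 4×424 + 1×D = 1884 + D
Σ(formed) = 2×283 + 1×342 + 4×424 = 2604
ΔH = Σ(broken) − Σ(formed) = (1884 + D) − (2604) = −720 + D
Setting this equal to −128 kJ gives D = 592 kJ/mol.

D(C=C) ≈ 592 kJ/mol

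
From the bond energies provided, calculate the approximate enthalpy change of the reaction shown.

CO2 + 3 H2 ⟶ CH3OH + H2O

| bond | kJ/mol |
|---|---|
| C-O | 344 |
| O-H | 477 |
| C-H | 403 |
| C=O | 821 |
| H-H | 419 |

ΔH ≈ −85 kJ

Bonds broken (reactants):
  C=O: 2 × 821 = 1642
  H-H: 3 × 419 = 1257
  Σ(broken) = 2899 kJ
Bonds formed (products):
  C-H: 3 × 403 = 1209
  C-O: 1 × 344 = 344
  O-H: 3 × 477 = 1431
  Σ(formed) = 2984 kJ
ΔH = Σ(broken) − Σ(formed) = 2899 − 2984 = −85 kJ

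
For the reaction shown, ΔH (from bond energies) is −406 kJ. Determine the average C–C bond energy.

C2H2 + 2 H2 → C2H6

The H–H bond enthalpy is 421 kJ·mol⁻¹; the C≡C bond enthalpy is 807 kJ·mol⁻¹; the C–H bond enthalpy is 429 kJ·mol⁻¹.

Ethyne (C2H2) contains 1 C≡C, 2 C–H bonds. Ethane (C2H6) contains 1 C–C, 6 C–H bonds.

D(C–C) ≈ 339 kJ/mol

Let D be the C–C bond energy.
Σ(broken) = 1×807 + 2×429 + 2×421 = 2507
Σ(formed) = 1×D + 6×429 = 2574 + D
ΔH = Σ(broken) − Σ(formed) = (2507) − (2574 + D) = −67 − D
Setting this equal to −406 kJ gives D = 339 kJ/mol.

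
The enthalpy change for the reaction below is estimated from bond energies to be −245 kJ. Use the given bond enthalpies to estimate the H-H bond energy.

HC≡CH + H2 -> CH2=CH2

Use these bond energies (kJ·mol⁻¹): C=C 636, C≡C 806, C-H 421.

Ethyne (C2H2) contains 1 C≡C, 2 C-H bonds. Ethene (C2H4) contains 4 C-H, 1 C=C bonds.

D(H-H) ≈ 427 kJ/mol

Let D be the H-H bond energy.
Σ(broken) = 1×806 + 2×421 + 1×D = 1648 + D
Σ(formed) = 4×421 + 1×636 = 2320
ΔH = Σ(broken) − Σ(formed) = (1648 + D) − (2320) = −672 + D
Setting this equal to −245 kJ gives D = 427 kJ/mol.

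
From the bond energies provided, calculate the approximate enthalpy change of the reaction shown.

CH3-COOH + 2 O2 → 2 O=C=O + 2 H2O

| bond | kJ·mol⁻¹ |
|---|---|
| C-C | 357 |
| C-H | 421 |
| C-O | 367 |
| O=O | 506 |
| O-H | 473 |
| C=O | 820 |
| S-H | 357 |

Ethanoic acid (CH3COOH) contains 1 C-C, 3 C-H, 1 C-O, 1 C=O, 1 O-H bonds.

ΔH ≈ −880 kJ

Bonds broken (reactants):
  C-C: 1 × 357 = 357
  C-H: 3 × 421 = 1263
  C-O: 1 × 367 = 367
  C=O: 1 × 820 = 820
  O-H: 1 × 473 = 473
  O=O: 2 × 506 = 1012
  Σ(broken) = 4292 kJ
Bonds formed (products):
  C=O: 4 × 820 = 3280
  O-H: 4 × 473 = 1892
  Σ(formed) = 5172 kJ
ΔH = Σ(broken) − Σ(formed) = 4292 − 5172 = −880 kJ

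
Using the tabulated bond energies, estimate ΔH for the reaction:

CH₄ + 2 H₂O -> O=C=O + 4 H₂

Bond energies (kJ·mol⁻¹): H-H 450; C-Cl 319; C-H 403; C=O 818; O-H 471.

Bonds broken (reactants):
  C-H: 4 × 403 = 1612
  O-H: 4 × 471 = 1884
  Σ(broken) = 3496 kJ
Bonds formed (products):
  C=O: 2 × 818 = 1636
  H-H: 4 × 450 = 1800
  Σ(formed) = 3436 kJ
ΔH = Σ(broken) − Σ(formed) = 3496 − 3436 = +60 kJ

ΔH ≈ +60 kJ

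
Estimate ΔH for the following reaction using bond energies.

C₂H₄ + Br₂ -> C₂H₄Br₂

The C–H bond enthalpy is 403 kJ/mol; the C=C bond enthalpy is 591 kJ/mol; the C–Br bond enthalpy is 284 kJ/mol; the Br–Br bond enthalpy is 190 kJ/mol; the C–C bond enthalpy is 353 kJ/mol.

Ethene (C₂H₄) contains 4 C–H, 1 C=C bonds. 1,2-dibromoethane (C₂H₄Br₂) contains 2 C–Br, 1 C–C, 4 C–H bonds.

ΔH ≈ −140 kJ

Bonds broken (reactants):
  Br–Br: 1 × 190 = 190
  C–H: 4 × 403 = 1612
  C=C: 1 × 591 = 591
  Σ(broken) = 2393 kJ
Bonds formed (products):
  C–Br: 2 × 284 = 568
  C–C: 1 × 353 = 353
  C–H: 4 × 403 = 1612
  Σ(formed) = 2533 kJ
ΔH = Σ(broken) − Σ(formed) = 2393 − 2533 = −140 kJ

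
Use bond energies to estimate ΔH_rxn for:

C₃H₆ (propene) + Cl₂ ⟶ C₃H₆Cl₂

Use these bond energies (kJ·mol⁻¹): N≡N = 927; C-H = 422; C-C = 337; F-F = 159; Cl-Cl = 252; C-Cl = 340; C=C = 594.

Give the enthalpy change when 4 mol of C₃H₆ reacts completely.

Bonds broken (reactants):
  C-C: 1 × 337 = 337
  C-H: 6 × 422 = 2532
  C=C: 1 × 594 = 594
  Cl-Cl: 1 × 252 = 252
  Σ(broken) = 3715 kJ
Bonds formed (products):
  C-C: 2 × 337 = 674
  C-Cl: 2 × 340 = 680
  C-H: 6 × 422 = 2532
  Σ(formed) = 3886 kJ
ΔH = Σ(broken) − Σ(formed) = 3715 − 3886 = −171 kJ
For 4× the reaction as written: 4 × (−171) = −684 kJ

ΔH = −684 kJ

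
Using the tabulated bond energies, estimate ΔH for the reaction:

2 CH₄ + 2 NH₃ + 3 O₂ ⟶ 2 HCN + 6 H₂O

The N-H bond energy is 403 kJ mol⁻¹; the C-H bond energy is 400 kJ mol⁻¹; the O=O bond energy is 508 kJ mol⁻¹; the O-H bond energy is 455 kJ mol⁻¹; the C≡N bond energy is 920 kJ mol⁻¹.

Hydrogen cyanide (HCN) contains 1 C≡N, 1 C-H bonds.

ΔH ≈ −958 kJ

Bonds broken (reactants):
  C-H: 8 × 400 = 3200
  N-H: 6 × 403 = 2418
  O=O: 3 × 508 = 1524
  Σ(broken) = 7142 kJ
Bonds formed (products):
  C≡N: 2 × 920 = 1840
  C-H: 2 × 400 = 800
  O-H: 12 × 455 = 5460
  Σ(formed) = 8100 kJ
ΔH = Σ(broken) − Σ(formed) = 7142 − 8100 = −958 kJ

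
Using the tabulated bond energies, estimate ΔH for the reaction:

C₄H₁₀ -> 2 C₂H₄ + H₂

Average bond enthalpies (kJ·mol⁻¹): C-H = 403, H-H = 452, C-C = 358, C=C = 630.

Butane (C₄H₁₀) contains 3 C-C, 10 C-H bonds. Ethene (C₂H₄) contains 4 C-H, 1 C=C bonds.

Bonds broken (reactants):
  C-C: 3 × 358 = 1074
  C-H: 10 × 403 = 4030
  Σ(broken) = 5104 kJ
Bonds formed (products):
  C-H: 8 × 403 = 3224
  C=C: 2 × 630 = 1260
  H-H: 1 × 452 = 452
  Σ(formed) = 4936 kJ
ΔH = Σ(broken) − Σ(formed) = 5104 − 4936 = +168 kJ

ΔH ≈ +168 kJ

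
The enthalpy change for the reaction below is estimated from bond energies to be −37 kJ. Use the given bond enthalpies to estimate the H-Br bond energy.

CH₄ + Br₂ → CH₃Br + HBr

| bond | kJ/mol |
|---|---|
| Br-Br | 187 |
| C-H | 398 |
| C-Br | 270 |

D(H-Br) ≈ 352 kJ/mol

Let D be the H-Br bond energy.
Σ(broken) = 1×187 + 4×398 = 1779
Σ(formed) = 1×270 + 3×398 + 1×D = 1464 + D
ΔH = Σ(broken) − Σ(formed) = (1779) − (1464 + D) = +315 − D
Setting this equal to −37 kJ gives D = 352 kJ/mol.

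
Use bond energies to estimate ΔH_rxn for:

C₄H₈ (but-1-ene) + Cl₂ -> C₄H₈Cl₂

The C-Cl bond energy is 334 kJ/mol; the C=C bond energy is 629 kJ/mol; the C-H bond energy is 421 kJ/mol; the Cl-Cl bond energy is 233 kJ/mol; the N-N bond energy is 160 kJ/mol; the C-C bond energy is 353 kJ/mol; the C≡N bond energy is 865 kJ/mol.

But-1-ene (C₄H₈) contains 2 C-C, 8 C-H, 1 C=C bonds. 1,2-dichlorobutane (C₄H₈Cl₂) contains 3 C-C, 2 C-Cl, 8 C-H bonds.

ΔH ≈ −159 kJ

Bonds broken (reactants):
  C-C: 2 × 353 = 706
  C-H: 8 × 421 = 3368
  C=C: 1 × 629 = 629
  Cl-Cl: 1 × 233 = 233
  Σ(broken) = 4936 kJ
Bonds formed (products):
  C-C: 3 × 353 = 1059
  C-Cl: 2 × 334 = 668
  C-H: 8 × 421 = 3368
  Σ(formed) = 5095 kJ
ΔH = Σ(broken) − Σ(formed) = 4936 − 5095 = −159 kJ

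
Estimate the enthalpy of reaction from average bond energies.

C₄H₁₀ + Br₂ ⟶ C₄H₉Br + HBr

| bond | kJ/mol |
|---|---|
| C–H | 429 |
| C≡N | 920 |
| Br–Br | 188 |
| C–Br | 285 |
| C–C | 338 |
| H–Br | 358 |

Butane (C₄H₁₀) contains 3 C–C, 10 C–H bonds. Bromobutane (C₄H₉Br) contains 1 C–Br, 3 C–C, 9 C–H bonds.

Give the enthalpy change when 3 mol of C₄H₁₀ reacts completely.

Bonds broken (reactants):
  Br–Br: 1 × 188 = 188
  C–C: 3 × 338 = 1014
  C–H: 10 × 429 = 4290
  Σ(broken) = 5492 kJ
Bonds formed (products):
  C–Br: 1 × 285 = 285
  C–C: 3 × 338 = 1014
  C–H: 9 × 429 = 3861
  H–Br: 1 × 358 = 358
  Σ(formed) = 5518 kJ
ΔH = Σ(broken) − Σ(formed) = 5492 − 5518 = −26 kJ
For 3× the reaction as written: 3 × (−26) = −78 kJ

ΔH = −78 kJ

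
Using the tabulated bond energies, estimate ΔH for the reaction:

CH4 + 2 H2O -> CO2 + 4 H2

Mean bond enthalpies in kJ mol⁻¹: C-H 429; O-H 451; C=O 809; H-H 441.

Bonds broken (reactants):
  C-H: 4 × 429 = 1716
  O-H: 4 × 451 = 1804
  Σ(broken) = 3520 kJ
Bonds formed (products):
  C=O: 2 × 809 = 1618
  H-H: 4 × 441 = 1764
  Σ(formed) = 3382 kJ
ΔH = Σ(broken) − Σ(formed) = 3520 − 3382 = +138 kJ

ΔH ≈ +138 kJ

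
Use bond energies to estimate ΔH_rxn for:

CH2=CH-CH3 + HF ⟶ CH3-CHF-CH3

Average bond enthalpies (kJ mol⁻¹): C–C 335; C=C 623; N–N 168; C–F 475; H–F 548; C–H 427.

ΔH ≈ −66 kJ

Bonds broken (reactants):
  C–C: 1 × 335 = 335
  C–H: 6 × 427 = 2562
  C=C: 1 × 623 = 623
  H–F: 1 × 548 = 548
  Σ(broken) = 4068 kJ
Bonds formed (products):
  C–C: 2 × 335 = 670
  C–F: 1 × 475 = 475
  C–H: 7 × 427 = 2989
  Σ(formed) = 4134 kJ
ΔH = Σ(broken) − Σ(formed) = 4068 − 4134 = −66 kJ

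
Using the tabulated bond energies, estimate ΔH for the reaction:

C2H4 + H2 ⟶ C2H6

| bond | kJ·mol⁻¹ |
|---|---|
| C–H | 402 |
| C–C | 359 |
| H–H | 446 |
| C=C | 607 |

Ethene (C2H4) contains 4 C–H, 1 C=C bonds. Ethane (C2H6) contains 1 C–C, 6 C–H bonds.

Bonds broken (reactants):
  C–H: 4 × 402 = 1608
  C=C: 1 × 607 = 607
  H–H: 1 × 446 = 446
  Σ(broken) = 2661 kJ
Bonds formed (products):
  C–C: 1 × 359 = 359
  C–H: 6 × 402 = 2412
  Σ(formed) = 2771 kJ
ΔH = Σ(broken) − Σ(formed) = 2661 − 2771 = −110 kJ

ΔH ≈ −110 kJ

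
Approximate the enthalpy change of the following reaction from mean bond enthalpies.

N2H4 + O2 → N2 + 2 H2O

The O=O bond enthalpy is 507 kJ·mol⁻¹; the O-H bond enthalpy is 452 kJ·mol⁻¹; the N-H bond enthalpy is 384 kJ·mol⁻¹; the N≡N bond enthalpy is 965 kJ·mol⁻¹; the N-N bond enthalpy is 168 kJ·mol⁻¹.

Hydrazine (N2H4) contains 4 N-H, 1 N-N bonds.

ΔH ≈ −562 kJ

Bonds broken (reactants):
  N-H: 4 × 384 = 1536
  N-N: 1 × 168 = 168
  O=O: 1 × 507 = 507
  Σ(broken) = 2211 kJ
Bonds formed (products):
  N≡N: 1 × 965 = 965
  O-H: 4 × 452 = 1808
  Σ(formed) = 2773 kJ
ΔH = Σ(broken) − Σ(formed) = 2211 − 2773 = −562 kJ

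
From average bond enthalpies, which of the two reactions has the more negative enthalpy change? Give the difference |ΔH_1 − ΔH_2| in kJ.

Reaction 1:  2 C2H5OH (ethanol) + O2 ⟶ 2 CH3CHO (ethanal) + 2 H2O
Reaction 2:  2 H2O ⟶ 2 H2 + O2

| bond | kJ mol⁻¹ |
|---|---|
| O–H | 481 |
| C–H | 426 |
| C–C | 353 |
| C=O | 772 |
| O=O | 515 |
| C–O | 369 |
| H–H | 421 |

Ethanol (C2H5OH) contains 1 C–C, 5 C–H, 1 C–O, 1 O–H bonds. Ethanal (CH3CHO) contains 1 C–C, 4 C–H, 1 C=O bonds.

Reaction 1, by 968 kJ

Reaction 1:
  Bonds broken (reactants):
    C–C: 2 × 353 = 706
    C–H: 10 × 426 = 4260
    C–O: 2 × 369 = 738
    O–H: 2 × 481 = 962
    O=O: 1 × 515 = 515
    Σ(broken) = 7181 kJ
  Bonds formed (products):
    C–C: 2 × 353 = 706
    C–H: 8 × 426 = 3408
    C=O: 2 × 772 = 1544
    O–H: 4 × 481 = 1924
    Σ(formed) = 7582 kJ
  ΔH_1 = 7181 − 7582 = −401 kJ
Reaction 2:
  Bonds broken (reactants):
    O–H: 4 × 481 = 1924
    Σ(broken) = 1924 kJ
  Bonds formed (products):
    H–H: 2 × 421 = 842
    O=O: 1 × 515 = 515
    Σ(formed) = 1357 kJ
  ΔH_2 = 1924 − 1357 = +567 kJ
ΔH_1 − ΔH_2 = −968 kJ, so reaction 1 has the more negative ΔH; |ΔH_1 − ΔH_2| = 968 kJ.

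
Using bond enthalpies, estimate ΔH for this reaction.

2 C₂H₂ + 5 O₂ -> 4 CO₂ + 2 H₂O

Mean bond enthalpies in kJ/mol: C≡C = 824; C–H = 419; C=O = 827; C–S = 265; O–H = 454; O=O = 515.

ΔH ≈ −2533 kJ

Bonds broken (reactants):
  C≡C: 2 × 824 = 1648
  C–H: 4 × 419 = 1676
  O=O: 5 × 515 = 2575
  Σ(broken) = 5899 kJ
Bonds formed (products):
  C=O: 8 × 827 = 6616
  O–H: 4 × 454 = 1816
  Σ(formed) = 8432 kJ
ΔH = Σ(broken) − Σ(formed) = 5899 − 8432 = −2533 kJ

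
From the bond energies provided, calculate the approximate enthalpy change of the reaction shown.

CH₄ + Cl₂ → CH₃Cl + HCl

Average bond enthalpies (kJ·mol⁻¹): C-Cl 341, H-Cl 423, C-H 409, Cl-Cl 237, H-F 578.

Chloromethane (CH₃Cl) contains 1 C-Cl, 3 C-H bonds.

ΔH ≈ −118 kJ

Bonds broken (reactants):
  C-H: 4 × 409 = 1636
  Cl-Cl: 1 × 237 = 237
  Σ(broken) = 1873 kJ
Bonds formed (products):
  C-Cl: 1 × 341 = 341
  C-H: 3 × 409 = 1227
  H-Cl: 1 × 423 = 423
  Σ(formed) = 1991 kJ
ΔH = Σ(broken) − Σ(formed) = 1873 − 1991 = −118 kJ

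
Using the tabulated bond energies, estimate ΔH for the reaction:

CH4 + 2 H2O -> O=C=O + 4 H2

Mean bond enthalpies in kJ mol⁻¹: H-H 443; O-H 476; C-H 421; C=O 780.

Bonds broken (reactants):
  C-H: 4 × 421 = 1684
  O-H: 4 × 476 = 1904
  Σ(broken) = 3588 kJ
Bonds formed (products):
  C=O: 2 × 780 = 1560
  H-H: 4 × 443 = 1772
  Σ(formed) = 3332 kJ
ΔH = Σ(broken) − Σ(formed) = 3588 − 3332 = +256 kJ

ΔH ≈ +256 kJ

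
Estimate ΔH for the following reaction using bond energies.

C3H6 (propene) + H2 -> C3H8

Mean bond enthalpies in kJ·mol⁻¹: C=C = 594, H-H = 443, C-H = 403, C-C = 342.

ΔH ≈ −111 kJ

Bonds broken (reactants):
  C-C: 1 × 342 = 342
  C-H: 6 × 403 = 2418
  C=C: 1 × 594 = 594
  H-H: 1 × 443 = 443
  Σ(broken) = 3797 kJ
Bonds formed (products):
  C-C: 2 × 342 = 684
  C-H: 8 × 403 = 3224
  Σ(formed) = 3908 kJ
ΔH = Σ(broken) − Σ(formed) = 3797 − 3908 = −111 kJ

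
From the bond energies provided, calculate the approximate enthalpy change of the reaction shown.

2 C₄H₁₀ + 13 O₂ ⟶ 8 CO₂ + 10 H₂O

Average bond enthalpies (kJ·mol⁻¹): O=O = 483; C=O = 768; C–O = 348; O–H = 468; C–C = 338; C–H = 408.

ΔH ≈ −5181 kJ

Bonds broken (reactants):
  C–C: 6 × 338 = 2028
  C–H: 20 × 408 = 8160
  O=O: 13 × 483 = 6279
  Σ(broken) = 16467 kJ
Bonds formed (products):
  C=O: 16 × 768 = 12288
  O–H: 20 × 468 = 9360
  Σ(formed) = 21648 kJ
ΔH = Σ(broken) − Σ(formed) = 16467 − 21648 = −5181 kJ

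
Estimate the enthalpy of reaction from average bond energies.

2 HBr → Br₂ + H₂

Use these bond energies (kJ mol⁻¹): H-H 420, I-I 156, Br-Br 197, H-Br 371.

Bonds broken (reactants):
  H-Br: 2 × 371 = 742
  Σ(broken) = 742 kJ
Bonds formed (products):
  Br-Br: 1 × 197 = 197
  H-H: 1 × 420 = 420
  Σ(formed) = 617 kJ
ΔH = Σ(broken) − Σ(formed) = 742 − 617 = +125 kJ

ΔH ≈ +125 kJ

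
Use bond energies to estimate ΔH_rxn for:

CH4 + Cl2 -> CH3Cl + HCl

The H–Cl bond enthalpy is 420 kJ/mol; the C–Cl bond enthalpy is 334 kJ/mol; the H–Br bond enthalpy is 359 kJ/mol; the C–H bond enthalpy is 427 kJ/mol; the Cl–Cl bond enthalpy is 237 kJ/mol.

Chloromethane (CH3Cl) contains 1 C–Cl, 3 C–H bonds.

ΔH ≈ −90 kJ

Bonds broken (reactants):
  C–H: 4 × 427 = 1708
  Cl–Cl: 1 × 237 = 237
  Σ(broken) = 1945 kJ
Bonds formed (products):
  C–Cl: 1 × 334 = 334
  C–H: 3 × 427 = 1281
  H–Cl: 1 × 420 = 420
  Σ(formed) = 2035 kJ
ΔH = Σ(broken) − Σ(formed) = 1945 − 2035 = −90 kJ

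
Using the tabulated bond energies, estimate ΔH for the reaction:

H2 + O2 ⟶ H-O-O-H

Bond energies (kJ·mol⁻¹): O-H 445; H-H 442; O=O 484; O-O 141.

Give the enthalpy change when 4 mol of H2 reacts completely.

Bonds broken (reactants):
  H-H: 1 × 442 = 442
  O=O: 1 × 484 = 484
  Σ(broken) = 926 kJ
Bonds formed (products):
  O-H: 2 × 445 = 890
  O-O: 1 × 141 = 141
  Σ(formed) = 1031 kJ
ΔH = Σ(broken) − Σ(formed) = 926 − 1031 = −105 kJ
For 4× the reaction as written: 4 × (−105) = −420 kJ

ΔH = −420 kJ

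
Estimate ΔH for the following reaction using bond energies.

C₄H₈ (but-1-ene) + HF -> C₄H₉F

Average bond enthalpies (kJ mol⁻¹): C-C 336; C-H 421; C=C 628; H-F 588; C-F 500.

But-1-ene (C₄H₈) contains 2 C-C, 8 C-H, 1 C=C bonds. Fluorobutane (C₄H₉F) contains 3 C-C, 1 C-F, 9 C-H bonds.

ΔH ≈ −41 kJ

Bonds broken (reactants):
  C-C: 2 × 336 = 672
  C-H: 8 × 421 = 3368
  C=C: 1 × 628 = 628
  H-F: 1 × 588 = 588
  Σ(broken) = 5256 kJ
Bonds formed (products):
  C-C: 3 × 336 = 1008
  C-F: 1 × 500 = 500
  C-H: 9 × 421 = 3789
  Σ(formed) = 5297 kJ
ΔH = Σ(broken) − Σ(formed) = 5256 − 5297 = −41 kJ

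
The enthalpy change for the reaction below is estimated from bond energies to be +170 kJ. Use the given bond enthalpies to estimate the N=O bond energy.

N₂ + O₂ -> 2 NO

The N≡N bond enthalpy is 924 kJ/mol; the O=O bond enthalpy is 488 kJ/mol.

D(N=O) ≈ 621 kJ/mol

Let D be the N=O bond energy.
Σ(broken) = 1×924 + 1×488 = 1412
Σ(formed) = 2×D = 2D
ΔH = Σ(broken) − Σ(formed) = (1412) − (2D) = +1412 − 2D
Setting this equal to +170 kJ gives 2D = 1242, so D = 621 kJ/mol.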